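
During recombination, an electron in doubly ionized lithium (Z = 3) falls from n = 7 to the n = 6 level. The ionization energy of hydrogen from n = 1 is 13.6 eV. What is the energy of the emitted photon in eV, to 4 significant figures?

The Bohr energies scale as Z², so for Z = 3: E_n = −122.4/n² eV.
E_7 = −122.4/49 = −2.498 eV and E_6 = −122.4/36 = −3.400 eV.
The photon energy is |E_7 − E_6| = 0.9020 eV.

0.9020 eV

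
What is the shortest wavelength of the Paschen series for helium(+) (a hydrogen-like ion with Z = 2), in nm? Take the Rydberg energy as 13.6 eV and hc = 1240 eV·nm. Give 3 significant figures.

The Paschen series has lower level n_f = 3; the series limit corresponds to n_i → ∞.
ΔE_max = 13.6 × 4 / 3² = 6.044 eV.
λ_min = 1240 / 6.044 = 205 nm.

205 nm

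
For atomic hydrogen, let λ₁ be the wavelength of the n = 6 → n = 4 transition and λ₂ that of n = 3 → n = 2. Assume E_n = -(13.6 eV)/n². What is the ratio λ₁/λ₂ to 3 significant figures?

λ ∝ 1/ΔE ∝ 1/(1/n_f² − 1/n_i²), and the Z² and hc factors cancel in the ratio.
λ₁/λ₂ = (1/2² − 1/3²)/(1/4² − 1/6²) = 0.1389/0.03472 = 4.00.

4.00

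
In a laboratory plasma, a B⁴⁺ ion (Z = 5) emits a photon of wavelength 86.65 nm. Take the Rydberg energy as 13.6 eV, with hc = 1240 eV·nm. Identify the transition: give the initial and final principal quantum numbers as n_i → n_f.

n_i = 7, n_f = 4

The photon energy is ΔE = hc/λ = 1240 / 86.65 = 14.31 eV.
With Z = 5, ΔE = 340.0 × (1/n_f² − 1/n_i²), so 1/n_f² − 1/n_i² = 0.04209.
Trying n_f = 4 gives 1/n_i² = 0.02041, i.e. n_i ≈ 7; this pair matches.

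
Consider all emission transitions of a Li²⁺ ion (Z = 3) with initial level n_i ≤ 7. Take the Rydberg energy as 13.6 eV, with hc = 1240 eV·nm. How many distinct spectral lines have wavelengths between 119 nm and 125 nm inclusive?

Enumerate all n_i → n_f pairs with 1 ≤ n_f < n_i ≤ 7 and compute λ = 1240 / [13.6·9·(1/n_f² − 1/n_i²)].
Lines falling in [119, 125] nm: 6→3 (121.6 nm).

1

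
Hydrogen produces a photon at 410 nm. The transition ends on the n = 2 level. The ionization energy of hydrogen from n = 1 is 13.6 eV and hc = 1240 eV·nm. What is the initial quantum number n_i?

The photon energy is ΔE = hc/λ = 1240 / 410 = 3.024 eV.
With Z = 1, ΔE = 13.60 × (1/n_f² − 1/n_i²), so 1/n_f² − 1/n_i² = 0.2224.
With n_f = 2: 1/n_i² = 1/4 − 0.2224 = 0.02762, so n_i ≈ 6.02.

n_i = 6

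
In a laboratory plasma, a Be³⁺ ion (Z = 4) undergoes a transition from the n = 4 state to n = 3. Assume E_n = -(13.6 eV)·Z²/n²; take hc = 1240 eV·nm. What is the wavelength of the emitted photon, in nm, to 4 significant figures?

117.2 nm

For Z = 4 the level energies scale as Z², so the effective Rydberg energy is 13.6 × 16 = 217.6 eV.
ΔE = 217.6 × (1/3² − 1/4²) = 217.6 × 0.04861 = 10.58 eV.
λ = hc/ΔE = 1240 / 10.58 = 117.2 nm.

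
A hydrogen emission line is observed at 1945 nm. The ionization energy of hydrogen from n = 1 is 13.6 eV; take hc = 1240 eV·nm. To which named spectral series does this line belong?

ΔE = 1240/1945 = 0.6375 eV.
This matches 13.6 × (1/4² − 1/8²), so n_f = 4: the Brackett series.

Brackett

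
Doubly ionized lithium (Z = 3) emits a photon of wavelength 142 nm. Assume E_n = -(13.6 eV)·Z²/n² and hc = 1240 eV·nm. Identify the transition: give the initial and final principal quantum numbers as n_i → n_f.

The photon energy is ΔE = hc/λ = 1240 / 142 = 8.732 eV.
With Z = 3, ΔE = 122.4 × (1/n_f² − 1/n_i²), so 1/n_f² − 1/n_i² = 0.07134.
Trying n_f = 3 gives 1/n_i² = 0.03977, i.e. n_i ≈ 5; this pair matches.

n_i = 5, n_f = 3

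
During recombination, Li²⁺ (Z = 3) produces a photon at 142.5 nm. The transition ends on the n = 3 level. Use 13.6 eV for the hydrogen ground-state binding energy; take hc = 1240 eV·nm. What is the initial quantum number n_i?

The photon energy is ΔE = hc/λ = 1240 / 142.5 = 8.702 eV.
With Z = 3, ΔE = 122.4 × (1/n_f² − 1/n_i²), so 1/n_f² − 1/n_i² = 0.07109.
With n_f = 3: 1/n_i² = 1/9 − 0.07109 = 0.04002, so n_i ≈ 5.00.

n_i = 5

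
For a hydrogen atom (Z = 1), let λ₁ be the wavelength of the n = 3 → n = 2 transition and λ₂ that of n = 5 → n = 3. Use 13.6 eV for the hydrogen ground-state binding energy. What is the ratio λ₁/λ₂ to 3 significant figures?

0.512

λ ∝ 1/ΔE ∝ 1/(1/n_f² − 1/n_i²), and the Z² and hc factors cancel in the ratio.
λ₁/λ₂ = (1/3² − 1/5²)/(1/2² − 1/3²) = 0.07111/0.1389 = 0.512.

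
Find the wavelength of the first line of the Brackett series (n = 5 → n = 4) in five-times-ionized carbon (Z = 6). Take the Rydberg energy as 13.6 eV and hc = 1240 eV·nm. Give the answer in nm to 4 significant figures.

The Brackett series terminates on n_f = 4; the first line has n_i = 4+1 = 5.
ΔE = 489.6 × (1/4² − 1/5²) = 11.02 eV.
λ = 1240 / 11.02 = 112.6 nm.

112.6 nm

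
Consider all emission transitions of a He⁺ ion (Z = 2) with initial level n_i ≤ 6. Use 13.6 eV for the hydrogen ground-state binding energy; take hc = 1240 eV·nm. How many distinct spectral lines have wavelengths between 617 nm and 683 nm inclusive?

Enumerate all n_i → n_f pairs with 1 ≤ n_f < n_i ≤ 6 and compute λ = 1240 / [13.6·4·(1/n_f² − 1/n_i²)].
Lines falling in [617, 683] nm: 6→4 (656.5 nm).

1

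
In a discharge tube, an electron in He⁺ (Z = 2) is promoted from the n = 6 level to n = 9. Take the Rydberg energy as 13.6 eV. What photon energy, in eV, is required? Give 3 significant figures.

The Bohr energies scale as Z², so for Z = 2: E_n = −54.40/n² eV.
E_9 = −54.40/81 = −0.6716 eV and E_6 = −54.40/36 = −1.511 eV.
The photon energy is |E_9 − E_6| = 0.840 eV.

0.840 eV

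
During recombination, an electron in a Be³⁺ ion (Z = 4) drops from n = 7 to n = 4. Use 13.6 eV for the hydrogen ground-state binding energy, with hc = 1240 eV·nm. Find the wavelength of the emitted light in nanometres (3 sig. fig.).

For Z = 4 the level energies scale as Z², so the effective Rydberg energy is 13.6 × 16 = 217.6 eV.
ΔE = 217.6 × (1/4² − 1/7²) = 217.6 × 0.04209 = 9.159 eV.
λ = hc/ΔE = 1240 / 9.159 = 135 nm.

135 nm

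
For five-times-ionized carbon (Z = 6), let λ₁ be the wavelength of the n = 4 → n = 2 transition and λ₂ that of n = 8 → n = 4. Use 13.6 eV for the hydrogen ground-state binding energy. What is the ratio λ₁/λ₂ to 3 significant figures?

λ ∝ 1/ΔE ∝ 1/(1/n_f² − 1/n_i²), and the Z² and hc factors cancel in the ratio.
λ₁/λ₂ = (1/4² − 1/8²)/(1/2² − 1/4²) = 0.04688/0.1875 = 0.250.

0.250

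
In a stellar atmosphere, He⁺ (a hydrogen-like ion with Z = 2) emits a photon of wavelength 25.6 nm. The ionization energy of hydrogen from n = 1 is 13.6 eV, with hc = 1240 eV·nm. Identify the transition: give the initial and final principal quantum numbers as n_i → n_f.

n_i = 3, n_f = 1

The photon energy is ΔE = hc/λ = 1240 / 25.6 = 48.44 eV.
With Z = 2, ΔE = 54.40 × (1/n_f² − 1/n_i²), so 1/n_f² − 1/n_i² = 0.8904.
Trying n_f = 1 gives 1/n_i² = 0.1096, i.e. n_i ≈ 3; this pair matches.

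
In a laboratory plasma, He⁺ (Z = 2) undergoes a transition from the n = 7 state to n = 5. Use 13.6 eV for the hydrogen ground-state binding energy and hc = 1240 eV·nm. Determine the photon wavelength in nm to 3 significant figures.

1160 nm

For Z = 2 the level energies scale as Z², so the effective Rydberg energy is 13.6 × 4 = 54.40 eV.
ΔE = 54.40 × (1/5² − 1/7²) = 54.40 × 0.01959 = 1.066 eV.
λ = hc/ΔE = 1240 / 1.066 = 1160 nm.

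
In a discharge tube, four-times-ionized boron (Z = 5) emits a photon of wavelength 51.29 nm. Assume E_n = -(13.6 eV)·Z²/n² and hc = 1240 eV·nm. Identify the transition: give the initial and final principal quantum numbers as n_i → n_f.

n_i = 5, n_f = 3

The photon energy is ΔE = hc/λ = 1240 / 51.29 = 24.18 eV.
With Z = 5, ΔE = 340.0 × (1/n_f² − 1/n_i²), so 1/n_f² − 1/n_i² = 0.07111.
Trying n_f = 3 gives 1/n_i² = 0.04000, i.e. n_i ≈ 5; this pair matches.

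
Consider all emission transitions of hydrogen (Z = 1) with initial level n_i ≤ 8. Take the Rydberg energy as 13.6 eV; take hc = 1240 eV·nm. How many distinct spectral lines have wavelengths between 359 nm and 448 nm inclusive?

4

Enumerate all n_i → n_f pairs with 1 ≤ n_f < n_i ≤ 8 and compute λ = 1240 / [13.6·1·(1/n_f² − 1/n_i²)].
Lines falling in [359, 448] nm: 8→2 (389.0 nm), 7→2 (397.1 nm), 6→2 (410.3 nm), 5→2 (434.2 nm).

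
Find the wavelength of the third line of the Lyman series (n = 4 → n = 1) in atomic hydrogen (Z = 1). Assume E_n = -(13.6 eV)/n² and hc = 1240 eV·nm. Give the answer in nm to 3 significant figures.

97.3 nm

The Lyman series terminates on n_f = 1; the third line has n_i = 1+3 = 4.
ΔE = 13.60 × (1/1² − 1/4²) = 12.75 eV.
λ = 1240 / 12.75 = 97.3 nm.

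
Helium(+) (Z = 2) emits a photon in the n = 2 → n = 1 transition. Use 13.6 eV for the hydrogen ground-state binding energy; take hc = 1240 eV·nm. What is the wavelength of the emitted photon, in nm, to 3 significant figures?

30.4 nm

For Z = 2 the level energies scale as Z², so the effective Rydberg energy is 13.6 × 4 = 54.40 eV.
ΔE = 54.40 × (1/1² − 1/2²) = 54.40 × 0.7500 = 40.80 eV.
λ = hc/ΔE = 1240 / 40.80 = 30.4 nm.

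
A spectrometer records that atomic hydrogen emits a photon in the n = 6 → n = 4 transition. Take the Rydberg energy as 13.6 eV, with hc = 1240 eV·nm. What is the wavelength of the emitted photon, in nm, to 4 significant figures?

2626 nm

ΔE = 13.60 × (1/4² − 1/6²) = 13.60 × 0.03472 = 0.4722 eV.
λ = hc/ΔE = 1240 / 0.4722 = 2626 nm.
This line belongs to the Brackett series.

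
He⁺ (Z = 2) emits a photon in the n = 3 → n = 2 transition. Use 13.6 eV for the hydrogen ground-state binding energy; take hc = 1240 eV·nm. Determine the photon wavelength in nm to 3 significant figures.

164 nm

For Z = 2 the level energies scale as Z², so the effective Rydberg energy is 13.6 × 4 = 54.40 eV.
ΔE = 54.40 × (1/2² − 1/3²) = 54.40 × 0.1389 = 7.556 eV.
λ = hc/ΔE = 1240 / 7.556 = 164 nm.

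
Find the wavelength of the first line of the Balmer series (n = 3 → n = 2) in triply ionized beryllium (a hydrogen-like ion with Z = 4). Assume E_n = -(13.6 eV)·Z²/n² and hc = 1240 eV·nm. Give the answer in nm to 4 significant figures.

41.03 nm

The Balmer series terminates on n_f = 2; the first line has n_i = 2+1 = 3.
ΔE = 217.6 × (1/2² − 1/3²) = 30.22 eV.
λ = 1240 / 30.22 = 41.03 nm.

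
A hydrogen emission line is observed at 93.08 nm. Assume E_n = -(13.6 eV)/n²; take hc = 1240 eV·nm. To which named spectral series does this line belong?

ΔE = 1240/93.08 = 13.32 eV.
This matches 13.6 × (1/1² − 1/7²), so n_f = 1: the Lyman series.

Lyman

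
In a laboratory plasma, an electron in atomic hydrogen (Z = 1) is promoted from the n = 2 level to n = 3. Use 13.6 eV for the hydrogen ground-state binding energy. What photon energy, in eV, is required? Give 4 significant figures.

E_3 = −13.60/9 = −1.511 eV and E_2 = −13.60/4 = −3.400 eV.
The photon energy is |E_3 − E_2| = 1.889 eV.

1.889 eV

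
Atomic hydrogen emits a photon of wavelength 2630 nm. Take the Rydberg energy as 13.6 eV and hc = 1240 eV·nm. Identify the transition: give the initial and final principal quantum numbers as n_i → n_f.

The photon energy is ΔE = hc/λ = 1240 / 2630 = 0.4715 eV.
With Z = 1, ΔE = 13.60 × (1/n_f² − 1/n_i²), so 1/n_f² − 1/n_i² = 0.03467.
Trying n_f = 4 gives 1/n_i² = 0.02783, i.e. n_i ≈ 6; this pair matches.

n_i = 6, n_f = 4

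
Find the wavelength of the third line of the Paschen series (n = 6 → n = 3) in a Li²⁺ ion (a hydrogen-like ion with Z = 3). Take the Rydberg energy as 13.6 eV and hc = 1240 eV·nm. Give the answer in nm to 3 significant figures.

The Paschen series terminates on n_f = 3; the third line has n_i = 3+3 = 6.
ΔE = 122.4 × (1/3² − 1/6²) = 10.20 eV.
λ = 1240 / 10.20 = 122 nm.

122 nm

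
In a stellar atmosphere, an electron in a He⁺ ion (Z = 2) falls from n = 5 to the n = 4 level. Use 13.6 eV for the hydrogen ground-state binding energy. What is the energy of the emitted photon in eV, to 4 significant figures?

1.224 eV

The Bohr energies scale as Z², so for Z = 2: E_n = −54.40/n² eV.
E_5 = −54.40/25 = −2.176 eV and E_4 = −54.40/16 = −3.400 eV.
The photon energy is |E_5 − E_4| = 1.224 eV.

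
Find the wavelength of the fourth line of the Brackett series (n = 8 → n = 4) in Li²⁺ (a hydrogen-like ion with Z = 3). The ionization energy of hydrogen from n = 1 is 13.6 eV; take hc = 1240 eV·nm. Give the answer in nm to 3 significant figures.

The Brackett series terminates on n_f = 4; the fourth line has n_i = 4+4 = 8.
ΔE = 122.4 × (1/4² − 1/8²) = 5.738 eV.
λ = 1240 / 5.738 = 216 nm.

216 nm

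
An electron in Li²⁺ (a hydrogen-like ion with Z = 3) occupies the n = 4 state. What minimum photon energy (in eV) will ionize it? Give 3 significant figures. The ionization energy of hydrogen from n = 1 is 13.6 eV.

7.65 eV

E_n = −13.6 Z²/n² = −122.4/n² eV for Z = 3.
E_4 = −122.4/16 = −7.65 eV, so ionization (to E = 0) requires 7.65 eV.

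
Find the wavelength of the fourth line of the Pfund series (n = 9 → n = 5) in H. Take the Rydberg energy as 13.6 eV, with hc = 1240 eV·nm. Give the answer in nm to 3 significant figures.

3300 nm

The Pfund series terminates on n_f = 5; the fourth line has n_i = 5+4 = 9.
ΔE = 13.60 × (1/5² − 1/9²) = 0.3761 eV.
λ = 1240 / 0.3761 = 3300 nm.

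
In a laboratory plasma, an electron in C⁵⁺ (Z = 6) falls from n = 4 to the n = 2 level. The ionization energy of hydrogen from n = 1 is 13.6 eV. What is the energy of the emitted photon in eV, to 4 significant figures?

The Bohr energies scale as Z², so for Z = 6: E_n = −489.6/n² eV.
E_4 = −489.6/16 = −30.60 eV and E_2 = −489.6/4 = −122.4 eV.
The photon energy is |E_4 − E_2| = 91.80 eV.

91.80 eV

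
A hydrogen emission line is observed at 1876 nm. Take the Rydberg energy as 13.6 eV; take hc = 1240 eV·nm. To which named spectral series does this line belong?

ΔE = 1240/1876 = 0.6610 eV.
This matches 13.6 × (1/3² − 1/4²), so n_f = 3: the Paschen series.

Paschen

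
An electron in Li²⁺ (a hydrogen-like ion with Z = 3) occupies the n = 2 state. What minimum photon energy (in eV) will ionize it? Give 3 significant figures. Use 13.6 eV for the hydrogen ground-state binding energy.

30.6 eV

E_n = −13.6 Z²/n² = −122.4/n² eV for Z = 3.
E_2 = −122.4/4 = −30.6 eV, so ionization (to E = 0) requires 30.6 eV.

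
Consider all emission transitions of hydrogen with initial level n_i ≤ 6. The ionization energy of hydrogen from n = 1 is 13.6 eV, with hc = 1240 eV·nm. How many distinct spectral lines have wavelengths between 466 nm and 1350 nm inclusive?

4

Enumerate all n_i → n_f pairs with 1 ≤ n_f < n_i ≤ 6 and compute λ = 1240 / [13.6·1·(1/n_f² − 1/n_i²)].
Lines falling in [466, 1350] nm: 4→2 (486.3 nm), 3→2 (656.5 nm), 6→3 (1094 nm), 5→3 (1282 nm).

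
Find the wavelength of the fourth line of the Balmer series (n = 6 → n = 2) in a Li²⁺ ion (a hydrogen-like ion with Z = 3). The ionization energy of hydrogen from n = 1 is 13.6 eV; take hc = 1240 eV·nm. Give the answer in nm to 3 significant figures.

45.6 nm

The Balmer series terminates on n_f = 2; the fourth line has n_i = 2+4 = 6.
ΔE = 122.4 × (1/2² − 1/6²) = 27.20 eV.
λ = 1240 / 27.20 = 45.6 nm.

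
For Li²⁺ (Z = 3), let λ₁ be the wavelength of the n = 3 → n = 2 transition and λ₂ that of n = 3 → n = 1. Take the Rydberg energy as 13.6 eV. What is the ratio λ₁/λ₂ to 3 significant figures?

6.40

λ ∝ 1/ΔE ∝ 1/(1/n_f² − 1/n_i²), and the Z² and hc factors cancel in the ratio.
λ₁/λ₂ = (1/1² − 1/3²)/(1/2² − 1/3²) = 0.8889/0.1389 = 6.40.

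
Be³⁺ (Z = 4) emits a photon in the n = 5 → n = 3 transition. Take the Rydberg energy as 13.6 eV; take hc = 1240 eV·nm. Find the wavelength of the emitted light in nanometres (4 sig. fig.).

For Z = 4 the level energies scale as Z², so the effective Rydberg energy is 13.6 × 16 = 217.6 eV.
ΔE = 217.6 × (1/3² − 1/5²) = 217.6 × 0.07111 = 15.47 eV.
λ = hc/ΔE = 1240 / 15.47 = 80.14 nm.

80.14 nm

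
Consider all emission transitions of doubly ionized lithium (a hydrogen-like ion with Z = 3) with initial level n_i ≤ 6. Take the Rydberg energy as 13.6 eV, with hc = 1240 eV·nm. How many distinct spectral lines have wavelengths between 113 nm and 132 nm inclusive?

Enumerate all n_i → n_f pairs with 1 ≤ n_f < n_i ≤ 6 and compute λ = 1240 / [13.6·9·(1/n_f² − 1/n_i²)].
Lines falling in [113, 132] nm: 6→3 (121.6 nm).

1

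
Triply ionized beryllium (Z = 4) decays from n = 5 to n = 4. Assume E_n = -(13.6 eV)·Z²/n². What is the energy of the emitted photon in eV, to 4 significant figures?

The Bohr energies scale as Z², so for Z = 4: E_n = −217.6/n² eV.
E_5 = −217.6/25 = −8.704 eV and E_4 = −217.6/16 = −13.60 eV.
The photon energy is |E_5 − E_4| = 4.896 eV.

4.896 eV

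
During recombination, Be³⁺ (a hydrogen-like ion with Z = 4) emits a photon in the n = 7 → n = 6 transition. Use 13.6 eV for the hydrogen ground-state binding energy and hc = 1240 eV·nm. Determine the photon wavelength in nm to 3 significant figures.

For Z = 4 the level energies scale as Z², so the effective Rydberg energy is 13.6 × 16 = 217.6 eV.
ΔE = 217.6 × (1/6² − 1/7²) = 217.6 × 0.007370 = 1.604 eV.
λ = hc/ΔE = 1240 / 1.604 = 773 nm.

773 nm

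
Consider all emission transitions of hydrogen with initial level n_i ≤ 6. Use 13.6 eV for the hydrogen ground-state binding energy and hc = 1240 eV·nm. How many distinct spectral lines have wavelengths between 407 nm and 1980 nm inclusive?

7

Enumerate all n_i → n_f pairs with 1 ≤ n_f < n_i ≤ 6 and compute λ = 1240 / [13.6·1·(1/n_f² − 1/n_i²)].
Lines falling in [407, 1980] nm: 6→2 (410.3 nm), 5→2 (434.2 nm), 4→2 (486.3 nm), 3→2 (656.5 nm), 6→3 (1094 nm), 5→3 (1282 nm), 4→3 (1876 nm).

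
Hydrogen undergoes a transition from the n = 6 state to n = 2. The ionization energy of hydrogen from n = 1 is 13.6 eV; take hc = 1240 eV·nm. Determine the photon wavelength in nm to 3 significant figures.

410 nm

ΔE = 13.60 × (1/2² − 1/6²) = 13.60 × 0.2222 = 3.022 eV.
λ = hc/ΔE = 1240 / 3.022 = 410 nm.
This line belongs to the Balmer series.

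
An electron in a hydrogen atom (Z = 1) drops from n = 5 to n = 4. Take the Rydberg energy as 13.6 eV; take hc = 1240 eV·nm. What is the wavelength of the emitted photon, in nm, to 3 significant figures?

ΔE = 13.60 × (1/4² − 1/5²) = 13.60 × 0.02250 = 0.3060 eV.
λ = hc/ΔE = 1240 / 0.3060 = 4050 nm.
This line belongs to the Brackett series.

4050 nm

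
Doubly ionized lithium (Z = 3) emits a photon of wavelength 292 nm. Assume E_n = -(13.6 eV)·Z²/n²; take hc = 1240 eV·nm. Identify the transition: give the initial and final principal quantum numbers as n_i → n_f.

The photon energy is ΔE = hc/λ = 1240 / 292 = 4.247 eV.
With Z = 3, ΔE = 122.4 × (1/n_f² − 1/n_i²), so 1/n_f² − 1/n_i² = 0.03469.
Trying n_f = 4 gives 1/n_i² = 0.02781, i.e. n_i ≈ 6; this pair matches.

n_i = 6, n_f = 4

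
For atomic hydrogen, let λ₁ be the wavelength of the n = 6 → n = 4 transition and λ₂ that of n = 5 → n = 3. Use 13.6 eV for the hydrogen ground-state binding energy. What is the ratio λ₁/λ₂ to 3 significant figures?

λ ∝ 1/ΔE ∝ 1/(1/n_f² − 1/n_i²), and the Z² and hc factors cancel in the ratio.
λ₁/λ₂ = (1/3² − 1/5²)/(1/4² − 1/6²) = 0.07111/0.03472 = 2.05.

2.05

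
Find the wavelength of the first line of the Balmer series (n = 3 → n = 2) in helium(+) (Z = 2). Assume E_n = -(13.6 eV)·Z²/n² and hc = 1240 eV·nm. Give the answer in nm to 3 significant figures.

The Balmer series terminates on n_f = 2; the first line has n_i = 2+1 = 3.
ΔE = 54.40 × (1/2² − 1/3²) = 7.556 eV.
λ = 1240 / 7.556 = 164 nm.

164 nm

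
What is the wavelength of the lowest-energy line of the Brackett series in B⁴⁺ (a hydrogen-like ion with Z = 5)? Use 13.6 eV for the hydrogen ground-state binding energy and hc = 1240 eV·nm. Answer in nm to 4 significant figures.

The Brackett series terminates on n_f = 4; the first line has n_i = 4+1 = 5.
ΔE = 340.0 × (1/4² − 1/5²) = 7.650 eV.
λ = 1240 / 7.650 = 162.1 nm.

162.1 nm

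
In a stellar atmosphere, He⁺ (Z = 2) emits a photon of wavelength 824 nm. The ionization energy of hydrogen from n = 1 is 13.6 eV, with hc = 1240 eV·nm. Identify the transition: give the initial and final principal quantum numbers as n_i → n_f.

n_i = 9, n_f = 5

The photon energy is ΔE = hc/λ = 1240 / 824 = 1.505 eV.
With Z = 2, ΔE = 54.40 × (1/n_f² − 1/n_i²), so 1/n_f² − 1/n_i² = 0.02766.
Trying n_f = 5 gives 1/n_i² = 0.01234, i.e. n_i ≈ 9; this pair matches.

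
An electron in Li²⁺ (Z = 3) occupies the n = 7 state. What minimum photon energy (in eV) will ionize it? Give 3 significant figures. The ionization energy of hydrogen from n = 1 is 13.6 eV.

E_n = −13.6 Z²/n² = −122.4/n² eV for Z = 3.
E_7 = −122.4/49 = −2.50 eV, so ionization (to E = 0) requires 2.50 eV.

2.50 eV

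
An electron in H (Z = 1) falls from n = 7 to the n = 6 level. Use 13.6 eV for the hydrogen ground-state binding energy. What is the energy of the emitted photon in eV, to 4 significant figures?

E_7 = −13.60/49 = −0.2776 eV and E_6 = −13.60/36 = −0.3778 eV.
The photon energy is |E_7 − E_6| = 0.1002 eV.

0.1002 eV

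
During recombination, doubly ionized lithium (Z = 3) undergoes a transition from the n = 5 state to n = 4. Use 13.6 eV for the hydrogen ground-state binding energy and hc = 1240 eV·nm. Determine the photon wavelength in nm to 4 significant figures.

450.3 nm

For Z = 3 the level energies scale as Z², so the effective Rydberg energy is 13.6 × 9 = 122.4 eV.
ΔE = 122.4 × (1/4² − 1/5²) = 122.4 × 0.02250 = 2.754 eV.
λ = hc/ΔE = 1240 / 2.754 = 450.3 nm.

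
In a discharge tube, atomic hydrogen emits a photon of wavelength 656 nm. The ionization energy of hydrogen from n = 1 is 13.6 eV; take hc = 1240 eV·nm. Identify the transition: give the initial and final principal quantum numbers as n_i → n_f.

n_i = 3, n_f = 2

The photon energy is ΔE = hc/λ = 1240 / 656 = 1.890 eV.
With Z = 1, ΔE = 13.60 × (1/n_f² − 1/n_i²), so 1/n_f² − 1/n_i² = 0.1390.
Trying n_f = 2 gives 1/n_i² = 0.1110, i.e. n_i ≈ 3; this pair matches.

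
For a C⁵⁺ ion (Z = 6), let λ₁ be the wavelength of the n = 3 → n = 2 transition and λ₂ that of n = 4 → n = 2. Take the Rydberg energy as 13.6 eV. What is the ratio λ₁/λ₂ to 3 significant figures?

1.35

λ ∝ 1/ΔE ∝ 1/(1/n_f² − 1/n_i²), and the Z² and hc factors cancel in the ratio.
λ₁/λ₂ = (1/2² − 1/4²)/(1/2² − 1/3²) = 0.1875/0.1389 = 1.35.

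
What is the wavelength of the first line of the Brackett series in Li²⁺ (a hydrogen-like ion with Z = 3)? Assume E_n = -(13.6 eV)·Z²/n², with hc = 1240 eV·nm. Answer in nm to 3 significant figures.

The Brackett series terminates on n_f = 4; the first line has n_i = 4+1 = 5.
ΔE = 122.4 × (1/4² − 1/5²) = 2.754 eV.
λ = 1240 / 2.754 = 450 nm.

450 nm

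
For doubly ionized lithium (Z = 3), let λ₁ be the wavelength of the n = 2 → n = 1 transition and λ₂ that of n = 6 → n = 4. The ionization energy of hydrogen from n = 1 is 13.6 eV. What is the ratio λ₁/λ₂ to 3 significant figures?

0.0463

λ ∝ 1/ΔE ∝ 1/(1/n_f² − 1/n_i²), and the Z² and hc factors cancel in the ratio.
λ₁/λ₂ = (1/4² − 1/6²)/(1/1² − 1/2²) = 0.03472/0.7500 = 0.0463.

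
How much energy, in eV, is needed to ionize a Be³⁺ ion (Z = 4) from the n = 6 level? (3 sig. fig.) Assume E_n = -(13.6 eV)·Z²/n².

6.04 eV

E_n = −13.6 Z²/n² = −217.6/n² eV for Z = 4.
E_6 = −217.6/36 = −6.04 eV, so ionization (to E = 0) requires 6.04 eV.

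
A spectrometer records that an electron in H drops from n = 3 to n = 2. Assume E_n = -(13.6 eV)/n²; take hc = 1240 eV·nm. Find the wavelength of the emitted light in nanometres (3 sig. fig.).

ΔE = 13.60 × (1/2² − 1/3²) = 13.60 × 0.1389 = 1.889 eV.
λ = hc/ΔE = 1240 / 1.889 = 656 nm.
This line belongs to the Balmer series.

656 nm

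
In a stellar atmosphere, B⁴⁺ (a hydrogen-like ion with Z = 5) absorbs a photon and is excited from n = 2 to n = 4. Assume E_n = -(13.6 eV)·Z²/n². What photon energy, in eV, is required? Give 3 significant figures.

63.8 eV

The Bohr energies scale as Z², so for Z = 5: E_n = −340.0/n² eV.
E_4 = −340.0/16 = −21.25 eV and E_2 = −340.0/4 = −85.00 eV.
The photon energy is |E_4 − E_2| = 63.8 eV.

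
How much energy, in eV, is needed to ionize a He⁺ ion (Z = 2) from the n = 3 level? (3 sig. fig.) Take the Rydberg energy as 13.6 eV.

E_n = −13.6 Z²/n² = −54.40/n² eV for Z = 2.
E_3 = −54.40/9 = −6.04 eV, so ionization (to E = 0) requires 6.04 eV.

6.04 eV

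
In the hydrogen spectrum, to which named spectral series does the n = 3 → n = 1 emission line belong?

The series is set by the lower level: n_f = 1 is the Lyman series.

Lyman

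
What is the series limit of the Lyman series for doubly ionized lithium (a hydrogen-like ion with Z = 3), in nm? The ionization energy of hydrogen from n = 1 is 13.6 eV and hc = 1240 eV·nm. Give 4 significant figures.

The Lyman series has lower level n_f = 1; the series limit corresponds to n_i → ∞.
ΔE_max = 13.6 × 9 / 1² = 122.4 eV.
λ_min = 1240 / 122.4 = 10.13 nm.

10.13 nm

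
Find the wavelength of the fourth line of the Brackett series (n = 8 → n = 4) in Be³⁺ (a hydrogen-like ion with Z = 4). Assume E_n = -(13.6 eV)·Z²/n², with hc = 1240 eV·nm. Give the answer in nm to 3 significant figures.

The Brackett series terminates on n_f = 4; the fourth line has n_i = 4+4 = 8.
ΔE = 217.6 × (1/4² − 1/8²) = 10.20 eV.
λ = 1240 / 10.20 = 122 nm.

122 nm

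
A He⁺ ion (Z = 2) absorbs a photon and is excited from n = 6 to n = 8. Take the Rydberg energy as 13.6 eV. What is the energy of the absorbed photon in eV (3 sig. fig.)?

The Bohr energies scale as Z², so for Z = 2: E_n = −54.40/n² eV.
E_8 = −54.40/64 = −0.8500 eV and E_6 = −54.40/36 = −1.511 eV.
The photon energy is |E_8 − E_6| = 0.661 eV.

0.661 eV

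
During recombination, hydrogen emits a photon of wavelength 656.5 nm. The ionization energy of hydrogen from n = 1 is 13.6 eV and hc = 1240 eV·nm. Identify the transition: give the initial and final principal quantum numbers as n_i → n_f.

The photon energy is ΔE = hc/λ = 1240 / 656.5 = 1.889 eV.
With Z = 1, ΔE = 13.60 × (1/n_f² − 1/n_i²), so 1/n_f² − 1/n_i² = 0.1389.
Trying n_f = 2 gives 1/n_i² = 0.1111, i.e. n_i ≈ 3; this pair matches.

n_i = 3, n_f = 2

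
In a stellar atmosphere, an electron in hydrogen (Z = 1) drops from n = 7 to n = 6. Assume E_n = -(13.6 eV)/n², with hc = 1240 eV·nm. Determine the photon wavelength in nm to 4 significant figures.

ΔE = 13.60 × (1/6² − 1/7²) = 13.60 × 0.007370 = 0.1002 eV.
λ = hc/ΔE = 1240 / 0.1002 = 12370 nm.

12370 nm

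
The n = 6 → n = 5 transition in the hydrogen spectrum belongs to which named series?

Pfund

The series is set by the lower level: n_f = 5 is the Pfund series.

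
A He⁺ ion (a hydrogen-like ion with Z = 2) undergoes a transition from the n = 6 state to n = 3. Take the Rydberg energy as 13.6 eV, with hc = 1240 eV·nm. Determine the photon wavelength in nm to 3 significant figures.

For Z = 2 the level energies scale as Z², so the effective Rydberg energy is 13.6 × 4 = 54.40 eV.
ΔE = 54.40 × (1/3² − 1/6²) = 54.40 × 0.08333 = 4.533 eV.
λ = hc/ΔE = 1240 / 4.533 = 274 nm.

274 nm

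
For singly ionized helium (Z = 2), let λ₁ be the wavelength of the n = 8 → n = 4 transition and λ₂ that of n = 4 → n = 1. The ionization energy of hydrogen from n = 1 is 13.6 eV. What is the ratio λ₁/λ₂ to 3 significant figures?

λ ∝ 1/ΔE ∝ 1/(1/n_f² − 1/n_i²), and the Z² and hc factors cancel in the ratio.
λ₁/λ₂ = (1/1² − 1/4²)/(1/4² − 1/8²) = 0.9375/0.04688 = 20.0.

20.0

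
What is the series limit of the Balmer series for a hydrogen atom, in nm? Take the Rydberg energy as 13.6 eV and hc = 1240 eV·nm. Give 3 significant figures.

The Balmer series has lower level n_f = 2; the series limit corresponds to n_i → ∞.
ΔE_max = 13.6 × 1 / 2² = 3.400 eV.
λ_min = 1240 / 3.400 = 365 nm.

365 nm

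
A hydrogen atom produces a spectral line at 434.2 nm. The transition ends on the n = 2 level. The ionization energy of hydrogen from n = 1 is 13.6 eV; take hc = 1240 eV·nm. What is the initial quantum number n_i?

n_i = 5

The photon energy is ΔE = hc/λ = 1240 / 434.2 = 2.856 eV.
With Z = 1, ΔE = 13.60 × (1/n_f² − 1/n_i²), so 1/n_f² − 1/n_i² = 0.2100.
With n_f = 2: 1/n_i² = 1/4 − 0.2100 = 0.04001, so n_i ≈ 5.00.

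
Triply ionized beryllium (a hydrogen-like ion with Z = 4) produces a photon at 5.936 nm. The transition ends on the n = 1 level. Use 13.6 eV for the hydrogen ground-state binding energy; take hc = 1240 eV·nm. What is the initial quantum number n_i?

The photon energy is ΔE = hc/λ = 1240 / 5.936 = 208.9 eV.
With Z = 4, ΔE = 217.6 × (1/n_f² − 1/n_i²), so 1/n_f² − 1/n_i² = 0.9600.
With n_f = 1: 1/n_i² = 1/1 − 0.9600 = 0.04001, so n_i ≈ 5.00.

n_i = 5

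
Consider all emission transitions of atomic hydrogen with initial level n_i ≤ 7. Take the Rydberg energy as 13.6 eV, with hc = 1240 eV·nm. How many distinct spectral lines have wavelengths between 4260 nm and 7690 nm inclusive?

Enumerate all n_i → n_f pairs with 1 ≤ n_f < n_i ≤ 7 and compute λ = 1240 / [13.6·1·(1/n_f² − 1/n_i²)].
Lines falling in [4260, 7690] nm: 7→5 (4654 nm), 6→5 (7460 nm).

2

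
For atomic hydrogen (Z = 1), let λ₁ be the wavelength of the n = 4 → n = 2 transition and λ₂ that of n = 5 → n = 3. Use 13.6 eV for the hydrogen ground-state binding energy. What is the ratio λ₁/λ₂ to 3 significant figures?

0.379

λ ∝ 1/ΔE ∝ 1/(1/n_f² − 1/n_i²), and the Z² and hc factors cancel in the ratio.
λ₁/λ₂ = (1/3² − 1/5²)/(1/2² − 1/4²) = 0.07111/0.1875 = 0.379.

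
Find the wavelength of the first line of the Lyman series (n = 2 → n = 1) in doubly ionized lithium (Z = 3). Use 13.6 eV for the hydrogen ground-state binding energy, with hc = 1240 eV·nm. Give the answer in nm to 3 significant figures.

13.5 nm

The Lyman series terminates on n_f = 1; the first line has n_i = 1+1 = 2.
ΔE = 122.4 × (1/1² − 1/2²) = 91.80 eV.
λ = 1240 / 91.80 = 13.5 nm.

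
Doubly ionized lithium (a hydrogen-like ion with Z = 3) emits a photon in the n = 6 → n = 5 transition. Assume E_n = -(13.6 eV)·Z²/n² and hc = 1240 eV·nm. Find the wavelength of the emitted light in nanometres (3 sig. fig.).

829 nm

For Z = 3 the level energies scale as Z², so the effective Rydberg energy is 13.6 × 9 = 122.4 eV.
ΔE = 122.4 × (1/5² − 1/6²) = 122.4 × 0.01222 = 1.496 eV.
λ = hc/ΔE = 1240 / 1.496 = 829 nm.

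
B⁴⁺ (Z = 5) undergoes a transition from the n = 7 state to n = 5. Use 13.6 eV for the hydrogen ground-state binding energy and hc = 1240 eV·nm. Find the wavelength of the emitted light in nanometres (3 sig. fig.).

For Z = 5 the level energies scale as Z², so the effective Rydberg energy is 13.6 × 25 = 340.0 eV.
ΔE = 340.0 × (1/5² − 1/7²) = 340.0 × 0.01959 = 6.661 eV.
λ = hc/ΔE = 1240 / 6.661 = 186 nm.

186 nm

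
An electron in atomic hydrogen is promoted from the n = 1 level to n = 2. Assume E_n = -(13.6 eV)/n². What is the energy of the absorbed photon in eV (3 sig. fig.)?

10.2 eV

E_2 = −13.60/4 = −3.400 eV and E_1 = −13.60/1 = −13.60 eV.
The photon energy is |E_2 − E_1| = 10.2 eV.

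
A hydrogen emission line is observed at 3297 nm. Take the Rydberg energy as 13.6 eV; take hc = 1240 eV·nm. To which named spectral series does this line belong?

Pfund

ΔE = 1240/3297 = 0.3761 eV.
This matches 13.6 × (1/5² − 1/9²), so n_f = 5: the Pfund series.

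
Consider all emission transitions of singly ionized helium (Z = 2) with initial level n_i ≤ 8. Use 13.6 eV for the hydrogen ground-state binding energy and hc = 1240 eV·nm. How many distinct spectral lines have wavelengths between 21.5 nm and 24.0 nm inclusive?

4

Enumerate all n_i → n_f pairs with 1 ≤ n_f < n_i ≤ 8 and compute λ = 1240 / [13.6·4·(1/n_f² − 1/n_i²)].
Lines falling in [21.5, 24.0] nm: 8→1 (23.16 nm), 7→1 (23.27 nm), 6→1 (23.45 nm), 5→1 (23.74 nm).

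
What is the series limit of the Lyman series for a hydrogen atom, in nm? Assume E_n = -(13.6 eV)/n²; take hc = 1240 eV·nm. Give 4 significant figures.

91.18 nm

The Lyman series has lower level n_f = 1; the series limit corresponds to n_i → ∞.
ΔE_max = 13.6 × 1 / 1² = 13.60 eV.
λ_min = 1240 / 13.60 = 91.18 nm.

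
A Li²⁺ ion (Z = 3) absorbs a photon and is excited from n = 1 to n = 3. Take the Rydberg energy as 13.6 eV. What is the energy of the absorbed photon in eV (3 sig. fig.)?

109 eV

The Bohr energies scale as Z², so for Z = 3: E_n = −122.4/n² eV.
E_3 = −122.4/9 = −13.60 eV and E_1 = −122.4/1 = −122.4 eV.
The photon energy is |E_3 − E_1| = 109 eV.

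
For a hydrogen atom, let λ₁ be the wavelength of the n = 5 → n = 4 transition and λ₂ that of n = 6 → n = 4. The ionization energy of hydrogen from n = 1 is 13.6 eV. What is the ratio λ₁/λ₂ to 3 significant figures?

1.54

λ ∝ 1/ΔE ∝ 1/(1/n_f² − 1/n_i²), and the Z² and hc factors cancel in the ratio.
λ₁/λ₂ = (1/4² − 1/6²)/(1/4² − 1/5²) = 0.03472/0.02250 = 1.54.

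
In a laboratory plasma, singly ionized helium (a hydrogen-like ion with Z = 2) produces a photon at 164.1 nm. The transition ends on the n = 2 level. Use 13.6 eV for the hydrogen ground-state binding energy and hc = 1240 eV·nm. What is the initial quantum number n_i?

The photon energy is ΔE = hc/λ = 1240 / 164.1 = 7.556 eV.
With Z = 2, ΔE = 54.40 × (1/n_f² − 1/n_i²), so 1/n_f² − 1/n_i² = 0.1389.
With n_f = 2: 1/n_i² = 1/4 − 0.1389 = 0.1111, so n_i ≈ 3.00.

n_i = 3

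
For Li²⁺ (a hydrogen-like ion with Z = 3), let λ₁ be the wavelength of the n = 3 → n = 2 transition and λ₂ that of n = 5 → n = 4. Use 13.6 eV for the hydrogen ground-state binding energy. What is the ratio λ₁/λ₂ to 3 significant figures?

0.162

λ ∝ 1/ΔE ∝ 1/(1/n_f² − 1/n_i²), and the Z² and hc factors cancel in the ratio.
λ₁/λ₂ = (1/4² − 1/5²)/(1/2² − 1/3²) = 0.02250/0.1389 = 0.162.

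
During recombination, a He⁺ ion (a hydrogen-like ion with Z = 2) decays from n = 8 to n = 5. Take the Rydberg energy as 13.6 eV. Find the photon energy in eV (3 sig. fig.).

1.33 eV

The Bohr energies scale as Z², so for Z = 2: E_n = −54.40/n² eV.
E_8 = −54.40/64 = −0.8500 eV and E_5 = −54.40/25 = −2.176 eV.
The photon energy is |E_8 − E_5| = 1.33 eV.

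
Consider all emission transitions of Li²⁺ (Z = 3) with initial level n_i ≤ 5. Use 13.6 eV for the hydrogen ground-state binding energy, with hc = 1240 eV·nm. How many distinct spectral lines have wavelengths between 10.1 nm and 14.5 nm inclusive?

4

Enumerate all n_i → n_f pairs with 1 ≤ n_f < n_i ≤ 5 and compute λ = 1240 / [13.6·9·(1/n_f² − 1/n_i²)].
Lines falling in [10.1, 14.5] nm: 5→1 (10.55 nm), 4→1 (10.81 nm), 3→1 (11.40 nm), 2→1 (13.51 nm).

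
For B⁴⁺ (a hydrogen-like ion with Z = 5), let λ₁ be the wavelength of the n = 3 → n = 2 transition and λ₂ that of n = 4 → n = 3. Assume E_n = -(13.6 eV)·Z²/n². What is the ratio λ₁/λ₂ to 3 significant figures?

λ ∝ 1/ΔE ∝ 1/(1/n_f² − 1/n_i²), and the Z² and hc factors cancel in the ratio.
λ₁/λ₂ = (1/3² − 1/4²)/(1/2² − 1/3²) = 0.04861/0.1389 = 0.350.

0.350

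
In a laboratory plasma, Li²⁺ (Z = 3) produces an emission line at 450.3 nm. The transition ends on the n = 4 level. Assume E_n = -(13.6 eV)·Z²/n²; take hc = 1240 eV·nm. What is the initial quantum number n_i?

n_i = 5

The photon energy is ΔE = hc/λ = 1240 / 450.3 = 2.754 eV.
With Z = 3, ΔE = 122.4 × (1/n_f² − 1/n_i²), so 1/n_f² − 1/n_i² = 0.02250.
With n_f = 4: 1/n_i² = 1/16 − 0.02250 = 0.04000, so n_i ≈ 5.00.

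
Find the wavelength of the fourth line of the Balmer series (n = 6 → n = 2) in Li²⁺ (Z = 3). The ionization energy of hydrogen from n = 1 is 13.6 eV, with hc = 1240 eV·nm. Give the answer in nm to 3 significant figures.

The Balmer series terminates on n_f = 2; the fourth line has n_i = 2+4 = 6.
ΔE = 122.4 × (1/2² − 1/6²) = 27.20 eV.
λ = 1240 / 27.20 = 45.6 nm.

45.6 nm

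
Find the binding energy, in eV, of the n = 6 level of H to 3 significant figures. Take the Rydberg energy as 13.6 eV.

E_6 = −13.60/36 = −0.378 eV, so ionization (to E = 0) requires 0.378 eV.

0.378 eV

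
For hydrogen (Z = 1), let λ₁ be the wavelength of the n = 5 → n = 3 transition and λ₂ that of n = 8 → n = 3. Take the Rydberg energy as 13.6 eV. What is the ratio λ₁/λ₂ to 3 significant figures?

1.34

λ ∝ 1/ΔE ∝ 1/(1/n_f² − 1/n_i²), and the Z² and hc factors cancel in the ratio.
λ₁/λ₂ = (1/3² − 1/8²)/(1/3² − 1/5²) = 0.09549/0.07111 = 1.34.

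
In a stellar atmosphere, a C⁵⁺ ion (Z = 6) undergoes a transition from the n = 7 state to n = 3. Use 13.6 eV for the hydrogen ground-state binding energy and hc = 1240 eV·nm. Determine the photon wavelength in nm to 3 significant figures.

27.9 nm

For Z = 6 the level energies scale as Z², so the effective Rydberg energy is 13.6 × 36 = 489.6 eV.
ΔE = 489.6 × (1/3² − 1/7²) = 489.6 × 0.09070 = 44.41 eV.
λ = hc/ΔE = 1240 / 44.41 = 27.9 nm.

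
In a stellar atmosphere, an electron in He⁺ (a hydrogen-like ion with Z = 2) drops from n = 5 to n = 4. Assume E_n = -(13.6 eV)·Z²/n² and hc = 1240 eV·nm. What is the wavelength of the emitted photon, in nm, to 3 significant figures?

1010 nm

For Z = 2 the level energies scale as Z², so the effective Rydberg energy is 13.6 × 4 = 54.40 eV.
ΔE = 54.40 × (1/4² − 1/5²) = 54.40 × 0.02250 = 1.224 eV.
λ = hc/ΔE = 1240 / 1.224 = 1010 nm.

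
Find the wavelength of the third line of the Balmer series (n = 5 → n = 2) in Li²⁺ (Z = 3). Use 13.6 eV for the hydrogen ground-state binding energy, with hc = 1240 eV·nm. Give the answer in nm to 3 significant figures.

48.2 nm

The Balmer series terminates on n_f = 2; the third line has n_i = 2+3 = 5.
ΔE = 122.4 × (1/2² − 1/5²) = 25.70 eV.
λ = 1240 / 25.70 = 48.2 nm.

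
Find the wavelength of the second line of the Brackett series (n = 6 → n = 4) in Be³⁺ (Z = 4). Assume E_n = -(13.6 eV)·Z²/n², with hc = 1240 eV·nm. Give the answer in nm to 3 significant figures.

164 nm

The Brackett series terminates on n_f = 4; the second line has n_i = 4+2 = 6.
ΔE = 217.6 × (1/4² − 1/6²) = 7.556 eV.
λ = 1240 / 7.556 = 164 nm.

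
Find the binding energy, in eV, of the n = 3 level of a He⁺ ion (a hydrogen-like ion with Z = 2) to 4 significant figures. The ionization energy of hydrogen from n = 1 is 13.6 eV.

6.044 eV

E_n = −13.6 Z²/n² = −54.40/n² eV for Z = 2.
E_3 = −54.40/9 = −6.044 eV, so ionization (to E = 0) requires 6.044 eV.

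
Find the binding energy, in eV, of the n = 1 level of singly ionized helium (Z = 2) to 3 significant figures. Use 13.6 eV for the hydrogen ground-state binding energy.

54.4 eV

E_n = −13.6 Z²/n² = −54.40/n² eV for Z = 2.
E_1 = −54.40/1 = −54.4 eV, so ionization (to E = 0) requires 54.4 eV.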